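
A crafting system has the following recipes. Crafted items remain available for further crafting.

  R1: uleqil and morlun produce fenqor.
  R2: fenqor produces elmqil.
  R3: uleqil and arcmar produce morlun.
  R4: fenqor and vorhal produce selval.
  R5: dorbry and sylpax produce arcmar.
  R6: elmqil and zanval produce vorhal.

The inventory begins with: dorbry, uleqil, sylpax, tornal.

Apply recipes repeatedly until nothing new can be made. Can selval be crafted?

No

selval would need fenqor and vorhal (R4), but vorhal is never obtained.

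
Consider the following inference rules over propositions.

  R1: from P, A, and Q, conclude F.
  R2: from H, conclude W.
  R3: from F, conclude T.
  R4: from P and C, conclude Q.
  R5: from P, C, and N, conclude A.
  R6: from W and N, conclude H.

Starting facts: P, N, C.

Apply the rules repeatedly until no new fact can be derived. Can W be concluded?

No

W would need H (R2), but H is never established.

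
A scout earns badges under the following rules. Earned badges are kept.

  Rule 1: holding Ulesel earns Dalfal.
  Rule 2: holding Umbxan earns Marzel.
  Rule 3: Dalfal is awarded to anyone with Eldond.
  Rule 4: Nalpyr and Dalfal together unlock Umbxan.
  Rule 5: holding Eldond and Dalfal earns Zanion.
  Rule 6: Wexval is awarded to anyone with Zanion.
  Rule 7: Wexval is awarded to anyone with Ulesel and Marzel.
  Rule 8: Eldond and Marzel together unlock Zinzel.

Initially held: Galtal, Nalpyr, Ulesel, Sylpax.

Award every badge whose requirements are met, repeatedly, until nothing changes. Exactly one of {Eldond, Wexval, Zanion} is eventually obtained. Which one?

Wexval

With Ulesel, Dalfal is earned (Rule 1).
With Nalpyr and Dalfal, Umbxan is earned (Rule 4).
With Umbxan, Marzel is earned (Rule 2).
With Ulesel and Marzel, Wexval is earned (Rule 7).
No rule produces Eldond, and it is not given. Zanion would need Eldond and Dalfal (Rule 5), but Eldond is never earned.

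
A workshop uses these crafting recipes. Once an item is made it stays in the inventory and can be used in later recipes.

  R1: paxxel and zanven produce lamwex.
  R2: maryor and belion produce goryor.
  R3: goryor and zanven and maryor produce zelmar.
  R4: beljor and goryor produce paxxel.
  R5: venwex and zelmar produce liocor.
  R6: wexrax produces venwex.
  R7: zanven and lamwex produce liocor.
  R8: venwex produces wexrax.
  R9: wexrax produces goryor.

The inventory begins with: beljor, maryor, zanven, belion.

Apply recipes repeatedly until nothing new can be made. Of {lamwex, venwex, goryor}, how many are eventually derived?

2

Using R2, maryor and belion make goryor.
beljor and goryor → paxxel (R4).
paxxel and zanven → lamwex (R1).
lamwex: reached.
venwex would need wexrax (R6), but wexrax is never obtained.
goryor: reached.
Reached: lamwex and goryor — 2 of the 3.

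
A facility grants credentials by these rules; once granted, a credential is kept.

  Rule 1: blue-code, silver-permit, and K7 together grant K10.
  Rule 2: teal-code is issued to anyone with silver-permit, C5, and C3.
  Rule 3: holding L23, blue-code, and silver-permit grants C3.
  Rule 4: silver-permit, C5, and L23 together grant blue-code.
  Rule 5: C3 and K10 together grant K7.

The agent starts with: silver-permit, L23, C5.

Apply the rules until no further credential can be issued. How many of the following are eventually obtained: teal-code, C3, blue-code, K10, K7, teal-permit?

3

Holding silver-permit, C5, and L23 grants blue-code (Rule 4).
Holding L23, blue-code, and silver-permit grants C3 (Rule 3).
Holding silver-permit, C5, and C3 grants teal-code (Rule 2).
teal-code: reached.
C3: reached.
blue-code: reached.
K10 would need blue-code, silver-permit, and K7 (Rule 1), but K7 is never granted.
K7 would need C3 and K10 (Rule 5), but K10 is never granted.
No rule produces teal-permit, and it is not given.
Reached: teal-code, C3, and blue-code — 3 of the 6.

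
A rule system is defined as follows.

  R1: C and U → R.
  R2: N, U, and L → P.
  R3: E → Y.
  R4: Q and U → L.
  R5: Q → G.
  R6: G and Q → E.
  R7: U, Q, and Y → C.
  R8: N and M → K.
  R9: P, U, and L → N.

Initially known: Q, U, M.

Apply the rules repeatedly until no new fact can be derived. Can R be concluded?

Yes

From Q, R5 gives G.
G and Q hold, so E follows (R6).
E holds, so Y follows (R3).
U, Q, and Y hold, so C follows (R7).
C and U hold, so R follows (R1).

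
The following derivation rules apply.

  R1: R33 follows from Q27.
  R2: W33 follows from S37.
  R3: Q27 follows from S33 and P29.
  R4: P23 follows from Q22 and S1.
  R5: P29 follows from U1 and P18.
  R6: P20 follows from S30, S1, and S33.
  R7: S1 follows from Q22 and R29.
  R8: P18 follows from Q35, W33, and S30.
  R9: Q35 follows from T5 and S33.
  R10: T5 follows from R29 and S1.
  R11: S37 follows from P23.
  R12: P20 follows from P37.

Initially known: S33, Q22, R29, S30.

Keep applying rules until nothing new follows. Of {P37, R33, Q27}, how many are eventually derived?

0

No rule produces P37, and it is not given.
R33 would need Q27 (R1), but Q27 is never established.
Q27 would need S33 and P29 (R3), but P29 is never established.
None of the 3 are reached.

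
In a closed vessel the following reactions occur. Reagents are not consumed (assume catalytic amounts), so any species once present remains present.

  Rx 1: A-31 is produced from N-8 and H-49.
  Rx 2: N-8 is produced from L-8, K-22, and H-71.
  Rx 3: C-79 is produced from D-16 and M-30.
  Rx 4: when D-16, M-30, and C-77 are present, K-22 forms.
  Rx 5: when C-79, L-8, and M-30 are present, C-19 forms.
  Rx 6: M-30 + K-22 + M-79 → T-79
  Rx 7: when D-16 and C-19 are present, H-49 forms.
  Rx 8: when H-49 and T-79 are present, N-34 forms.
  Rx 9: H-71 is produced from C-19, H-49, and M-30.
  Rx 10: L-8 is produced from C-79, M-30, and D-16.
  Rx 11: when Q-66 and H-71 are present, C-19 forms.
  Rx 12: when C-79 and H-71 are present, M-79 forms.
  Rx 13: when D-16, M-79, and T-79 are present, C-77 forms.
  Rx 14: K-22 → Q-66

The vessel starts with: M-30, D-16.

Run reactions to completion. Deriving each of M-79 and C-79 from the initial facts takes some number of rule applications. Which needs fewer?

C-79: D-16 and M-30 present → C-79 forms (Rx 3). [1 rule application]
M-79: D-16 and M-30 present → C-79 forms (Rx 3). C-79, M-30, and D-16 present → L-8 forms (Rx 10). C-79, L-8, and M-30 present → C-19 forms (Rx 5). D-16 and C-19 present → H-49 forms (Rx 7). C-19, H-49, and M-30 present → H-71 forms (Rx 9). C-79 and H-71 present → M-79 forms (Rx 12). [6 rule applications]
C-79 needs fewer.

C-79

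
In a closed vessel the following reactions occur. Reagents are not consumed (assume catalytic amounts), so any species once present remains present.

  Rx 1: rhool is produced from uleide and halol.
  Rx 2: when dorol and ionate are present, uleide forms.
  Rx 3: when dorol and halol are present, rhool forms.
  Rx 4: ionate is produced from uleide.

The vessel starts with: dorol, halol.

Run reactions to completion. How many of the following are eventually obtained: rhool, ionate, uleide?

dorol and halol present → rhool forms (Rx 3).
rhool: reached.
ionate would need uleide (Rx 4), but uleide never forms.
uleide would need dorol and ionate (Rx 2), but ionate never forms.
Reached: rhool — 1 of the 3.

1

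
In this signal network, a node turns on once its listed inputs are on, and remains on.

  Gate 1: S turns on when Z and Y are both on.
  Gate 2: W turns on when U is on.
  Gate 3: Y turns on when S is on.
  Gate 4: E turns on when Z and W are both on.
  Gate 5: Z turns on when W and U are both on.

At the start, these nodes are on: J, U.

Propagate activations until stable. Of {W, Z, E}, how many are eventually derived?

3

U is on, so W turns on (Gate 2).
W and U are on, so Z turns on (Gate 5).
Z and W are on, so E turns on (Gate 4).
W: reached.
Z: reached.
E: reached.
All 3 are reached.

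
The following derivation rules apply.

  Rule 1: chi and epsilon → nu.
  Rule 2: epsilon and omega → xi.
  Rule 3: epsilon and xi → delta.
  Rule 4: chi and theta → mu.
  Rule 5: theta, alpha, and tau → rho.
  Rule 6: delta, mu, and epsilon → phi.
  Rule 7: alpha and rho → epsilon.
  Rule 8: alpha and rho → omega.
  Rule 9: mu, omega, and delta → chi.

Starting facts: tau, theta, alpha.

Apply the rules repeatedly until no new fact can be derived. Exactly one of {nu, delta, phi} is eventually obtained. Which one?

delta

theta, alpha, and tau hold, so rho follows (Rule 5).
alpha and rho hold, so epsilon follows (Rule 7).
From alpha and rho, Rule 8 gives omega.
From epsilon and omega, Rule 2 gives xi.
epsilon and xi hold, so delta follows (Rule 3).
nu would need chi and epsilon (Rule 1), but chi is never established. phi would need delta, mu, and epsilon (Rule 6), but mu is never established.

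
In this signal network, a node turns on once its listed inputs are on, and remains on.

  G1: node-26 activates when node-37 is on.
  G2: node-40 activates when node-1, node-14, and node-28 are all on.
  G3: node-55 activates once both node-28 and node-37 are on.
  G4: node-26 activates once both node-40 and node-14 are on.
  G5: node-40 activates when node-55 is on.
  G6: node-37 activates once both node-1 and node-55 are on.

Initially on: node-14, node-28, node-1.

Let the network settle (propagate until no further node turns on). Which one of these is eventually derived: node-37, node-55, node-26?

node-1, node-14, and node-28 are on, so node-40 activates (G2).
node-40 and node-14 are on, so node-26 activates (G4).
node-55 would need node-28 and node-37 (G3), but node-37 never turns on. node-37 would need node-1 and node-55 (G6), but node-55 never turns on.

node-26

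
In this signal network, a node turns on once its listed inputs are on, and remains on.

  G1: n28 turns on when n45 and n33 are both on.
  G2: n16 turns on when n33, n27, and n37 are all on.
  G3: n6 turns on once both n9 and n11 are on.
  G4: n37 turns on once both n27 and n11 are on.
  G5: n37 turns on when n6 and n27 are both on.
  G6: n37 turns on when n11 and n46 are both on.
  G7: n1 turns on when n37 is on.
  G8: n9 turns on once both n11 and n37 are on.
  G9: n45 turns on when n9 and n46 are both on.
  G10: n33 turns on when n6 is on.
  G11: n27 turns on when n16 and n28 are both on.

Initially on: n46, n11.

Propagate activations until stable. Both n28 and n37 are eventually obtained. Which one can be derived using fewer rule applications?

n37: G6: n11 and n46 on → n37 on. [1 rule application]
n28: n11 and n46 are on, so n37 turns on (G6). n11 and n37 are on, so n9 turns on (G8). n9 and n11 are on, so n6 turns on (G3). G9: n9 and n46 on → n45 on. G10: n6 on → n33 on. n45 and n33 are on, so n28 turns on (G1). [6 rule applications]
n37 needs fewer.

n37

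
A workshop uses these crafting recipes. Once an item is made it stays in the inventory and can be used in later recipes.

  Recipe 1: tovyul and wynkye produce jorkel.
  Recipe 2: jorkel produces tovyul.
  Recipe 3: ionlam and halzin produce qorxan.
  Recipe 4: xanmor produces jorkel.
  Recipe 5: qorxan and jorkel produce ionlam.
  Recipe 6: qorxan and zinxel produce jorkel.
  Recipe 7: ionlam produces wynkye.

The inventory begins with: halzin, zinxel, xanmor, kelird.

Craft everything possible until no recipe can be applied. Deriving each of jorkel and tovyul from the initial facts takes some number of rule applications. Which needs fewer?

jorkel

jorkel: Using Recipe 4, xanmor makes jorkel. [1 rule application]
tovyul: Using Recipe 4, xanmor makes jorkel. jorkel → tovyul (Recipe 2). [2 rule applications]
jorkel needs fewer.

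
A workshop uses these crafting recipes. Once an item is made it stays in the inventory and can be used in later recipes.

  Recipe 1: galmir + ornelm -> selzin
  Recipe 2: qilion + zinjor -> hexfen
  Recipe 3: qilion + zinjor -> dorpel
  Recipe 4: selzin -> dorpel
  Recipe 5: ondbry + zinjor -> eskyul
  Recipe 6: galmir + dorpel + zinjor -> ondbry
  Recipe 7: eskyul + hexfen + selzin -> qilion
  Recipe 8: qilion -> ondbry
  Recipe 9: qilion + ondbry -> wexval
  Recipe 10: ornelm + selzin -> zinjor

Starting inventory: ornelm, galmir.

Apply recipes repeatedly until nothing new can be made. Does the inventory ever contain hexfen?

No

hexfen would need qilion and zinjor (Recipe 2), but qilion is never obtained.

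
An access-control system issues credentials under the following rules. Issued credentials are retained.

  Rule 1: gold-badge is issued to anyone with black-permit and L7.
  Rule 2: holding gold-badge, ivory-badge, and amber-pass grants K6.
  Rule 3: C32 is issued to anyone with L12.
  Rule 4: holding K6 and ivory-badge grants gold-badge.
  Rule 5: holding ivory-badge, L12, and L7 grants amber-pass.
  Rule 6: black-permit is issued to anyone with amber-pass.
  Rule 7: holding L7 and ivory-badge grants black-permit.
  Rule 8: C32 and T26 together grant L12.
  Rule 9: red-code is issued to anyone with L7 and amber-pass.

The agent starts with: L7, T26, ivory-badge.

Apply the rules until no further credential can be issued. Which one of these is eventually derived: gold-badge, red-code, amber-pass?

Holding L7 and ivory-badge grants black-permit (Rule 7).
Holding black-permit and L7 grants gold-badge (Rule 1).
red-code would need L7 and amber-pass (Rule 9), but amber-pass is never granted. amber-pass would need ivory-badge, L12, and L7 (Rule 5), but L12 is never granted.

gold-badge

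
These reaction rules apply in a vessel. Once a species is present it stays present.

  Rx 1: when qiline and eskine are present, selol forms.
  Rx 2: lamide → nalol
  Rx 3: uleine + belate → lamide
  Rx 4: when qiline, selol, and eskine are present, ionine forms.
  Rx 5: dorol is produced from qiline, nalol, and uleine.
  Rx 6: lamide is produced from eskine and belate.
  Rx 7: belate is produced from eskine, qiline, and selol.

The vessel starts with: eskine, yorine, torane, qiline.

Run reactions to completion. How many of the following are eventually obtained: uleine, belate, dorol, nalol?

qiline and eskine present → selol forms (Rx 1).
eskine, qiline, and selol present → belate forms (Rx 7).
eskine and belate present → lamide forms (Rx 6).
lamide present → nalol forms (Rx 2).
No rule produces uleine, and it is not given.
belate: reached.
dorol would need qiline, nalol, and uleine (Rx 5), but uleine never forms.
nalol: reached.
Reached: belate and nalol — 2 of the 4.

2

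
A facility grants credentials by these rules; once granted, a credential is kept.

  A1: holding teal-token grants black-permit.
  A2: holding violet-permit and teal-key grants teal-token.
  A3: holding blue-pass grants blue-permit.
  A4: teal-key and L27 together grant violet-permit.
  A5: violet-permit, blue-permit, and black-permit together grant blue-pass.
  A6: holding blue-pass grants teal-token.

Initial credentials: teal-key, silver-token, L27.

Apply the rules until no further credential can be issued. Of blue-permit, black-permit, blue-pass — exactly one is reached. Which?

black-permit

Holding teal-key and L27 grants violet-permit (A4).
Holding violet-permit and teal-key grants teal-token (A2).
Holding teal-token grants black-permit (A1).
blue-pass would need violet-permit, blue-permit, and black-permit (A5), but blue-permit is never granted. blue-permit would need blue-pass (A3), but blue-pass is never granted.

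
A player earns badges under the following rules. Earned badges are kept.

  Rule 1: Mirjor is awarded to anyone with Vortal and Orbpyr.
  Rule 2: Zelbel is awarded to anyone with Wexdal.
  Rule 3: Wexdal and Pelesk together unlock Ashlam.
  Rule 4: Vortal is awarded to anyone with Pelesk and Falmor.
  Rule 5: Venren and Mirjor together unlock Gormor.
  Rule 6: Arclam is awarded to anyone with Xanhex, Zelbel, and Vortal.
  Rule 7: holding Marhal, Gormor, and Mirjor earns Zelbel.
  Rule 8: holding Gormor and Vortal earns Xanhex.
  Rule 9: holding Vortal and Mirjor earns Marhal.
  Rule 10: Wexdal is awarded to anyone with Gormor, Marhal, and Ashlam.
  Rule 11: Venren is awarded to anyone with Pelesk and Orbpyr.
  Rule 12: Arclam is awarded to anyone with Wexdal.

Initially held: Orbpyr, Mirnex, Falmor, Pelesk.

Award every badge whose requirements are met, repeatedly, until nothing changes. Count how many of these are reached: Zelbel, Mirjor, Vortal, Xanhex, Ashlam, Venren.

With Pelesk and Falmor, Vortal is earned (Rule 4).
With Pelesk and Orbpyr, Venren is earned (Rule 11).
With Vortal and Orbpyr, Mirjor is earned (Rule 1).
With Venren and Mirjor, Gormor is earned (Rule 5).
With Vortal and Mirjor, Marhal is earned (Rule 9).
With Gormor and Vortal, Xanhex is earned (Rule 8).
With Marhal, Gormor, and Mirjor, Zelbel is earned (Rule 7).
Zelbel: reached.
Mirjor: reached.
Vortal: reached.
Xanhex: reached.
Ashlam would need Wexdal and Pelesk (Rule 3), but Wexdal is never earned.
Venren: reached.
Reached: Zelbel, Mirjor, Vortal, Xanhex, and Venren — 5 of the 6.

5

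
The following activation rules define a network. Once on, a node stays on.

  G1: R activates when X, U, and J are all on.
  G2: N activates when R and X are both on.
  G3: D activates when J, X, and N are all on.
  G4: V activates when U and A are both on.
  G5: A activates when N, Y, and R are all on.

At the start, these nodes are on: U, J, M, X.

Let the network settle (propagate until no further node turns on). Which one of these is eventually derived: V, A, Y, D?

D

X, U, and J are on, so R activates (G1).
R and X are on, so N activates (G2).
G3: J, X, and N on → D on.
V would need U and A (G4), but A never turns on. A would need N, Y, and R (G5), but Y never turns on. No rule produces Y, and it is not given.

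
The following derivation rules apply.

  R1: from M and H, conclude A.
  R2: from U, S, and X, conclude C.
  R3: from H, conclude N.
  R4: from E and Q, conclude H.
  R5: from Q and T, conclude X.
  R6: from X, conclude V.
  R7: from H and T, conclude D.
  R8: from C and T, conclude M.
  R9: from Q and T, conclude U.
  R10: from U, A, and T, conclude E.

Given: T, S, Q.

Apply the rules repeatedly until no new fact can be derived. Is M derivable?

Q and T hold, so X follows (R5).
Q and T hold, so U follows (R9).
U, S, and X hold, so C follows (R2).
C and T hold, so M follows (R8).

Yes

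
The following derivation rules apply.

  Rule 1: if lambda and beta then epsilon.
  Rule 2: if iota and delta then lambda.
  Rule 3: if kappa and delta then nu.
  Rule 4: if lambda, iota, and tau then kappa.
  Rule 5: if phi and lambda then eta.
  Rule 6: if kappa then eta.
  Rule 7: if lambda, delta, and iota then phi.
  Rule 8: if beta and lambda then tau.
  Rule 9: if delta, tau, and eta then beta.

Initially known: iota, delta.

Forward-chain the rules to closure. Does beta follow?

beta would need delta, tau, and eta (Rule 9), but tau is never established.

No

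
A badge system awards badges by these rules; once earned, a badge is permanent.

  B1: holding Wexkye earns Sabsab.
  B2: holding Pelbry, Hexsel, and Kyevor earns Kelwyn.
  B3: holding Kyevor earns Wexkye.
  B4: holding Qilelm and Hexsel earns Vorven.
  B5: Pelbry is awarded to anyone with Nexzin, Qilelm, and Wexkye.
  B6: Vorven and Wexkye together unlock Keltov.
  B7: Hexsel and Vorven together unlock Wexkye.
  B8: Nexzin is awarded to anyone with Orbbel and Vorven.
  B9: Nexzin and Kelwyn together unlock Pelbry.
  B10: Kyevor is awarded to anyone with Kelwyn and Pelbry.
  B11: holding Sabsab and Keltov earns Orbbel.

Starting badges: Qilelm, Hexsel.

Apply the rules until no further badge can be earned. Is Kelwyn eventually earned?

No

Kelwyn would need Pelbry, Hexsel, and Kyevor (B2), but Kyevor is never earned.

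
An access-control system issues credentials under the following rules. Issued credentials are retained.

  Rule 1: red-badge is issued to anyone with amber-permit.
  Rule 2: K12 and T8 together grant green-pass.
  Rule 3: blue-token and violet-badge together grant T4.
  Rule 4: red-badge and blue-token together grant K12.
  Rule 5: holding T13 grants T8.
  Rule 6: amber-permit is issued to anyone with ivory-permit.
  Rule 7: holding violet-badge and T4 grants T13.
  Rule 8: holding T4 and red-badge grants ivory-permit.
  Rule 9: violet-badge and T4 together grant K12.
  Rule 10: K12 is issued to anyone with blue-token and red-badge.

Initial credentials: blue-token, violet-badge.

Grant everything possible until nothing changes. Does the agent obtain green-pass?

Yes

Holding blue-token and violet-badge grants T4 (Rule 3).
Holding violet-badge and T4 grants K12 (Rule 9).
Holding violet-badge and T4 grants T13 (Rule 7).
Holding T13 grants T8 (Rule 5).
Holding K12 and T8 grants green-pass (Rule 2).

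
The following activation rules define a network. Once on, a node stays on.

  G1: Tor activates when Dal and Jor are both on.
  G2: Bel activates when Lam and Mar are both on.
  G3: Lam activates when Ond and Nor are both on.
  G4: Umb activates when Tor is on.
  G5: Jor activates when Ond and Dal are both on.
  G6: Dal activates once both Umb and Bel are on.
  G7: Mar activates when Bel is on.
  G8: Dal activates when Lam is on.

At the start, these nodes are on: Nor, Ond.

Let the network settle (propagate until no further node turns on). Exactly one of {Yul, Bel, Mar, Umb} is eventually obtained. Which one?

G3: Ond and Nor on → Lam on.
G8: Lam on → Dal on.
G5: Ond and Dal on → Jor on.
G1: Dal and Jor on → Tor on.
G4: Tor on → Umb on.
Bel would need Lam and Mar (G2), but Mar never turns on. No rule produces Yul, and it is not given. Mar would need Bel (G7), but Bel never turns on.

Umb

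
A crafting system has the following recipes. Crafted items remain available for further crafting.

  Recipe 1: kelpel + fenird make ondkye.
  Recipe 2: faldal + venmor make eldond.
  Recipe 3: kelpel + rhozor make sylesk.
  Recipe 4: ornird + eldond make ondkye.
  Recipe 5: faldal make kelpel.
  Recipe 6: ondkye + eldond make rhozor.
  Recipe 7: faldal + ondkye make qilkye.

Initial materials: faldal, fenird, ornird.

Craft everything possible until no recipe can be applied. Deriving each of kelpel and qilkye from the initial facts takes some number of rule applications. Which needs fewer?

kelpel: faldal → kelpel (Recipe 5). [1 rule application]
qilkye: Using Recipe 5, faldal makes kelpel. kelpel + fenird → ondkye (Recipe 1). faldal + ondkye → qilkye (Recipe 7). [3 rule applications]
kelpel needs fewer.

kelpel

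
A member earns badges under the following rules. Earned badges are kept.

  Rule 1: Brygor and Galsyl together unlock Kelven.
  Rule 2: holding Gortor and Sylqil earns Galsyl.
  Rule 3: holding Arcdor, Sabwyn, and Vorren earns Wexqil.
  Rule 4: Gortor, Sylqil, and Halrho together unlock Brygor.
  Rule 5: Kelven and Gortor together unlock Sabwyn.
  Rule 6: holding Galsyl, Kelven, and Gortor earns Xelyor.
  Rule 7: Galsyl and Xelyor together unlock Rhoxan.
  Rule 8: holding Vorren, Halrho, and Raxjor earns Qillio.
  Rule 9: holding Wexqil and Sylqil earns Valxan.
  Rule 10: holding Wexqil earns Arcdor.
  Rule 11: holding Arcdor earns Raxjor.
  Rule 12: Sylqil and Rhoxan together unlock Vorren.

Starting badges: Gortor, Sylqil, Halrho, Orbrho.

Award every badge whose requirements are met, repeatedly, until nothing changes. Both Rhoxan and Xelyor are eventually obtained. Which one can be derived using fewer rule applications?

Xelyor: With Gortor, Sylqil, and Halrho, Brygor is earned (Rule 4). With Gortor and Sylqil, Galsyl is earned (Rule 2). With Brygor and Galsyl, Kelven is earned (Rule 1). With Galsyl, Kelven, and Gortor, Xelyor is earned (Rule 6). [4 rule applications]
Rhoxan: With Gortor, Sylqil, and Halrho, Brygor is earned (Rule 4). With Gortor and Sylqil, Galsyl is earned (Rule 2). With Brygor and Galsyl, Kelven is earned (Rule 1). With Galsyl, Kelven, and Gortor, Xelyor is earned (Rule 6). With Galsyl and Xelyor, Rhoxan is earned (Rule 7). [5 rule applications]
Xelyor needs fewer.

Xelyor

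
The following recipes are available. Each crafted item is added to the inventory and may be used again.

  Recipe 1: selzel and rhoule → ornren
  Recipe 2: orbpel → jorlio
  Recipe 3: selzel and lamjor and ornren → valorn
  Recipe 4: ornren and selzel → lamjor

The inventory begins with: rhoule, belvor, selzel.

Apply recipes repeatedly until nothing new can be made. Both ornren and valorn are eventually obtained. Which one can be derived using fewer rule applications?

ornren

ornren: Using Recipe 1, selzel and rhoule make ornren. [1 rule application]
valorn: Using Recipe 1, selzel and rhoule make ornren. ornren and selzel → lamjor (Recipe 4). selzel and lamjor and ornren → valorn (Recipe 3). [3 rule applications]
ornren needs fewer.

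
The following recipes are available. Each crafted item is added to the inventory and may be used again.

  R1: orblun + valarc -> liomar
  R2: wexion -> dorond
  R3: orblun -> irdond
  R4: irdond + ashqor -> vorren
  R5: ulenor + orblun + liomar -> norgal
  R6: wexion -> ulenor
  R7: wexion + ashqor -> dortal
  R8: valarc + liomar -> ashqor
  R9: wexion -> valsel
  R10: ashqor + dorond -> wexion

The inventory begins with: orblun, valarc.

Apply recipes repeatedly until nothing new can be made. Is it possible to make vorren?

orblun + valarc -> liomar (R1).
Using R3, orblun makes irdond.
valarc + liomar -> ashqor (R8).
irdond + ashqor -> vorren (R4).

Yes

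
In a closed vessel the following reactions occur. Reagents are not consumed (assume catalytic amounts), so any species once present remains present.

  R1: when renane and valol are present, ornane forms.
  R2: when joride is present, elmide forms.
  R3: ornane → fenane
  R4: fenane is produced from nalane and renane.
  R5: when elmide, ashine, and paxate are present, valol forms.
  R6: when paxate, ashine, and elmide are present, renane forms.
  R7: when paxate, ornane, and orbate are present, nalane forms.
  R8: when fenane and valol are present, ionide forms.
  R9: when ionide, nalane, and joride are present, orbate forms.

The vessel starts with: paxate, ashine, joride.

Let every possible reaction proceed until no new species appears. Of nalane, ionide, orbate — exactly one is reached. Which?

joride present → elmide forms (R2).
elmide, ashine, and paxate present → valol forms (R5).
paxate, ashine, and elmide present → renane forms (R6).
renane and valol present → ornane forms (R1).
ornane present → fenane forms (R3).
fenane and valol present → ionide forms (R8).
nalane would need paxate, ornane, and orbate (R7), but orbate never forms. orbate would need ionide, nalane, and joride (R9), but nalane never forms.

ionide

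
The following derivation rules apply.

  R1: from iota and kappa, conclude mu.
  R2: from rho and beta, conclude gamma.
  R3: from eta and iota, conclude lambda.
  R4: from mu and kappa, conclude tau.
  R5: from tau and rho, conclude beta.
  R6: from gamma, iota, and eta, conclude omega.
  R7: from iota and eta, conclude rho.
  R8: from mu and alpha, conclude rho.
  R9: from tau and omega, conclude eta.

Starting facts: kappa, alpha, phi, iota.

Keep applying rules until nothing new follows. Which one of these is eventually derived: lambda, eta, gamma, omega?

From iota and kappa, R1 gives mu.
From mu and alpha, R8 gives rho.
mu and kappa hold, so tau follows (R4).
From tau and rho, R5 gives beta.
rho and beta hold, so gamma follows (R2).
eta would need tau and omega (R9), but omega is never established. lambda would need eta and iota (R3), but eta is never established. omega would need gamma, iota, and eta (R6), but eta is never established.

gamma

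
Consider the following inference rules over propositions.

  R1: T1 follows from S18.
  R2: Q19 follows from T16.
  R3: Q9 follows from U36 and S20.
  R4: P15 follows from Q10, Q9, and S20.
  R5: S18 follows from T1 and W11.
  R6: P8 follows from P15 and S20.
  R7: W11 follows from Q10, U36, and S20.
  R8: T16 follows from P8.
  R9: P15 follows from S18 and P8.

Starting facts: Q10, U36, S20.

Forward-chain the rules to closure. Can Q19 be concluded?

Yes

From U36 and S20, R3 gives Q9.
From Q10, Q9, and S20, R4 gives P15.
From P15 and S20, R6 gives P8.
P8 holds, so T16 follows (R8).
T16 holds, so Q19 follows (R2).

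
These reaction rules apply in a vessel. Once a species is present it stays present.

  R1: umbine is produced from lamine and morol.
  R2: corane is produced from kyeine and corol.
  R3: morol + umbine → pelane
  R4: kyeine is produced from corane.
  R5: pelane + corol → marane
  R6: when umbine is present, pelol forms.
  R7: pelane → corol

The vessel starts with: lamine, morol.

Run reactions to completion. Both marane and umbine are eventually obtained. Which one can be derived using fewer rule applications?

umbine: lamine and morol present → umbine forms (R1). [1 rule application]
marane: lamine and morol present → umbine forms (R1). morol and umbine present → pelane forms (R3). pelane present → corol forms (R7). pelane and corol present → marane forms (R5). [4 rule applications]
umbine needs fewer.

umbine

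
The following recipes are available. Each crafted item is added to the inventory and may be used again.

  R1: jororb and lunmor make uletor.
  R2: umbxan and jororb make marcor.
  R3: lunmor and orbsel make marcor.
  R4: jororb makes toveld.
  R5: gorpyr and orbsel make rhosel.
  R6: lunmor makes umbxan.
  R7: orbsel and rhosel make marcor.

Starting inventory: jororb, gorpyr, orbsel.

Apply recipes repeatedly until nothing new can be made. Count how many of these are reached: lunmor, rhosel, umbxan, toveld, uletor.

2

gorpyr and orbsel → rhosel (R5).
jororb → toveld (R4).
No rule produces lunmor, and it is not given.
rhosel: reached.
umbxan would need lunmor (R6), but lunmor is never obtained.
toveld: reached.
uletor would need jororb and lunmor (R1), but lunmor is never obtained.
Reached: rhosel and toveld — 2 of the 5.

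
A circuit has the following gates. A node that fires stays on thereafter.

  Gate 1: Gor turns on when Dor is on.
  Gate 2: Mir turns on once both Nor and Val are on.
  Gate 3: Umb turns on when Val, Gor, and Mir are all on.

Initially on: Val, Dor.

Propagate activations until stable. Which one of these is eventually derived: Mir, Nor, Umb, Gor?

Gor

Dor is on, so Gor turns on (Gate 1).
No rule produces Nor, and it is not given. Umb would need Val, Gor, and Mir (Gate 3), but Mir never turns on. Mir would need Nor and Val (Gate 2), but Nor never turns on.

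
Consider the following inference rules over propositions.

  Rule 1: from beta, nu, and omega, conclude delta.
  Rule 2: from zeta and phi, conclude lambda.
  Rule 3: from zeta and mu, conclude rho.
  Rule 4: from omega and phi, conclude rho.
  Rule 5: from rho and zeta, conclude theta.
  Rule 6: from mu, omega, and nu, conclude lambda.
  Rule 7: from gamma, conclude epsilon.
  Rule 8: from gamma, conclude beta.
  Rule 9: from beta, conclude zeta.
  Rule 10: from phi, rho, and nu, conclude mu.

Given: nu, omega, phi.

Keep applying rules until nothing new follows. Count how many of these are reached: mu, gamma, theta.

1

omega and phi hold, so rho follows (Rule 4).
From phi, rho, and nu, Rule 10 gives mu.
mu: reached.
No rule produces gamma, and it is not given.
theta would need rho and zeta (Rule 5), but zeta is never established.
Reached: mu — 1 of the 3.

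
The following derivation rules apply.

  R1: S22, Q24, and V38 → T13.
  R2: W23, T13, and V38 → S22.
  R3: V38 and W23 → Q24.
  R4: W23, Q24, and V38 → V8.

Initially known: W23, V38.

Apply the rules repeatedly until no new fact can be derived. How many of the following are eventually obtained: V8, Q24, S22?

From V38 and W23, R3 gives Q24.
From W23, Q24, and V38, R4 gives V8.
V8: reached.
Q24: reached.
S22 would need W23, T13, and V38 (R2), but T13 is never established.
Reached: V8 and Q24 — 2 of the 3.

2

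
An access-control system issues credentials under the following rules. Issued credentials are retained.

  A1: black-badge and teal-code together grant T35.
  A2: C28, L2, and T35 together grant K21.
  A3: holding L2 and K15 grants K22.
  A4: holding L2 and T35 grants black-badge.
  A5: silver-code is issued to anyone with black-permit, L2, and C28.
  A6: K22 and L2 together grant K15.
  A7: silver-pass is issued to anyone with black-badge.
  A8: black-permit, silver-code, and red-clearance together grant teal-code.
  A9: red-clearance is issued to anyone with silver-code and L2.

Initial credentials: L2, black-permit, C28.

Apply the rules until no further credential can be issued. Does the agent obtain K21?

K21 would need C28, L2, and T35 (A2), but T35 is never granted.

No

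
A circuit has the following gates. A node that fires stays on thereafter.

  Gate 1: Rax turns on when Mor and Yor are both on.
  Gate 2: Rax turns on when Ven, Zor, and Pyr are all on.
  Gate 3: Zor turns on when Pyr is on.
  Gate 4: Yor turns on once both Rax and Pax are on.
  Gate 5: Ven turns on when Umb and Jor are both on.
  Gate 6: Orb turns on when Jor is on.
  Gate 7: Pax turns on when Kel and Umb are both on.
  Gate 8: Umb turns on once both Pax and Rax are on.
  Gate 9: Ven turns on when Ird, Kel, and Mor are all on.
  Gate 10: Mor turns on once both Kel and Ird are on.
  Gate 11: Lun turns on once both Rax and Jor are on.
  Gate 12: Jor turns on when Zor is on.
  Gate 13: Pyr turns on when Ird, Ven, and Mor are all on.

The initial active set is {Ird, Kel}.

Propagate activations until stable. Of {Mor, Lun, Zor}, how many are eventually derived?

Gate 10: Kel and Ird on → Mor on.
Gate 9: Ird, Kel, and Mor on → Ven on.
Gate 13: Ird, Ven, and Mor on → Pyr on.
Gate 3: Pyr on → Zor on.
Gate 2: Ven, Zor, and Pyr on → Rax on.
Gate 12: Zor on → Jor on.
Gate 11: Rax and Jor on → Lun on.
Mor: reached.
Lun: reached.
Zor: reached.
All 3 are reached.

3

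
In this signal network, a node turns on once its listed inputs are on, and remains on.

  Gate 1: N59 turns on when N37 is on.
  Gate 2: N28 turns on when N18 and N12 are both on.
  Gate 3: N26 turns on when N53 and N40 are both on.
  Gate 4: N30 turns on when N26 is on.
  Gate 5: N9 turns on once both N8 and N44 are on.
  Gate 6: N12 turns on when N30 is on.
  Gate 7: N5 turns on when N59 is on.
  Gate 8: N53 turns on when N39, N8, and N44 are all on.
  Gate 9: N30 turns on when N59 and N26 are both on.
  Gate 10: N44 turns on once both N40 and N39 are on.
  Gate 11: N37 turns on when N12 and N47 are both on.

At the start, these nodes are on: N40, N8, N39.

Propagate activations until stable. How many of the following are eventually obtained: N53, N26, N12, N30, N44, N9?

Gate 10: N40 and N39 on → N44 on.
Gate 8: N39, N8, and N44 on → N53 on.
N8 and N44 are on, so N9 turns on (Gate 5).
N53 and N40 are on, so N26 turns on (Gate 3).
N26 is on, so N30 turns on (Gate 4).
Gate 6: N30 on → N12 on.
N53: reached.
N26: reached.
N12: reached.
N30: reached.
N44: reached.
N9: reached.
All 6 are reached.

6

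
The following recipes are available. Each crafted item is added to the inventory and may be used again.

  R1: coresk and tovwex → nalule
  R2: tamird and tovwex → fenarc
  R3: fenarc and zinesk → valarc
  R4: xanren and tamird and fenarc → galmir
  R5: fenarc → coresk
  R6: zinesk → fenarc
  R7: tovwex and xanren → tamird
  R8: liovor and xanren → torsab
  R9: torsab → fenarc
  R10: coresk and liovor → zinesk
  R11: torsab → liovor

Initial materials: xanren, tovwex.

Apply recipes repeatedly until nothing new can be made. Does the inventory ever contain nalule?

Yes

Using R7, tovwex and xanren make tamird.
Using R2, tamird and tovwex make fenarc.
fenarc → coresk (R5).
coresk and tovwex → nalule (R1).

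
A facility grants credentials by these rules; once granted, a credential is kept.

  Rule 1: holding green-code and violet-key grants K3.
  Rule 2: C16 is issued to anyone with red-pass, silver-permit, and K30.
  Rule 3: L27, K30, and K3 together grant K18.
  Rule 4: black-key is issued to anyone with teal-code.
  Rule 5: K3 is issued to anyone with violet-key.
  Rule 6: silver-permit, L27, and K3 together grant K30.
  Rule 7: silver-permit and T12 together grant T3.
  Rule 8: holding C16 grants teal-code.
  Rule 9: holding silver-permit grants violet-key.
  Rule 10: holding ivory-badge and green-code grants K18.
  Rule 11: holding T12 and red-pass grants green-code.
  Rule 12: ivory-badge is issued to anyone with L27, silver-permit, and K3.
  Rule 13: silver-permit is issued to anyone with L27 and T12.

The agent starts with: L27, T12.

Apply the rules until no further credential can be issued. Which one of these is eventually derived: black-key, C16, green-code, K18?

K18

Holding L27 and T12 grants silver-permit (Rule 13).
Holding silver-permit grants violet-key (Rule 9).
Holding violet-key grants K3 (Rule 5).
Holding silver-permit, L27, and K3 grants K30 (Rule 6).
Holding L27, K30, and K3 grants K18 (Rule 3).
black-key would need teal-code (Rule 4), but teal-code is never granted. C16 would need red-pass, silver-permit, and K30 (Rule 2), but red-pass is never granted. green-code would need T12 and red-pass (Rule 11), but red-pass is never granted.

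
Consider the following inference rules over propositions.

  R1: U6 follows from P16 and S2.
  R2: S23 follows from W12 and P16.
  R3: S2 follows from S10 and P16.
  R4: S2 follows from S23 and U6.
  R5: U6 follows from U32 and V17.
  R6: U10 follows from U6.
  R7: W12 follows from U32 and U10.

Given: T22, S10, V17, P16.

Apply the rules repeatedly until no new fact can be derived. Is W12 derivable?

W12 would need U32 and U10 (R7), but U32 is never established.

No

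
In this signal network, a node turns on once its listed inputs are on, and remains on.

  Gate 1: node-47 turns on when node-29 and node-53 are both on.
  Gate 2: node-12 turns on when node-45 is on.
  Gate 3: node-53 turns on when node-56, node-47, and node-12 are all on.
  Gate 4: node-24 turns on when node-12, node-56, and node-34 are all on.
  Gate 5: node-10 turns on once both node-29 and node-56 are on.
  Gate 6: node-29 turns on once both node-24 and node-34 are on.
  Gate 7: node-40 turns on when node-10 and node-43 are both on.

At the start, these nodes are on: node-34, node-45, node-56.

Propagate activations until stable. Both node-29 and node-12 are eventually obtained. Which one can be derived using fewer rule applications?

node-12: node-45 is on, so node-12 turns on (Gate 2). [1 rule application]
node-29: Gate 2: node-45 on → node-12 on. Gate 4: node-12, node-56, and node-34 on → node-24 on. Gate 6: node-24 and node-34 on → node-29 on. [3 rule applications]
node-12 needs fewer.

node-12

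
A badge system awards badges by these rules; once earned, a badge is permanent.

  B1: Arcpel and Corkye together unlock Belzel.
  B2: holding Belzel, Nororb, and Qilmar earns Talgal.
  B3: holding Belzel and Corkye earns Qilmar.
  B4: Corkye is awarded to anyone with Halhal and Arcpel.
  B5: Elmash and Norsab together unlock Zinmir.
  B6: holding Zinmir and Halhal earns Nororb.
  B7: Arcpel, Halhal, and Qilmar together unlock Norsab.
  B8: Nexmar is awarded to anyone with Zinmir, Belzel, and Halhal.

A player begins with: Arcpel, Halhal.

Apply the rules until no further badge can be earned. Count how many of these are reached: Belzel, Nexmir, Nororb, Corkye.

With Halhal and Arcpel, Corkye is earned (B4).
With Arcpel and Corkye, Belzel is earned (B1).
Belzel: reached.
No rule produces Nexmir, and it is not given.
Nororb would need Zinmir and Halhal (B6), but Zinmir is never earned.
Corkye: reached.
Reached: Belzel and Corkye — 2 of the 4.

2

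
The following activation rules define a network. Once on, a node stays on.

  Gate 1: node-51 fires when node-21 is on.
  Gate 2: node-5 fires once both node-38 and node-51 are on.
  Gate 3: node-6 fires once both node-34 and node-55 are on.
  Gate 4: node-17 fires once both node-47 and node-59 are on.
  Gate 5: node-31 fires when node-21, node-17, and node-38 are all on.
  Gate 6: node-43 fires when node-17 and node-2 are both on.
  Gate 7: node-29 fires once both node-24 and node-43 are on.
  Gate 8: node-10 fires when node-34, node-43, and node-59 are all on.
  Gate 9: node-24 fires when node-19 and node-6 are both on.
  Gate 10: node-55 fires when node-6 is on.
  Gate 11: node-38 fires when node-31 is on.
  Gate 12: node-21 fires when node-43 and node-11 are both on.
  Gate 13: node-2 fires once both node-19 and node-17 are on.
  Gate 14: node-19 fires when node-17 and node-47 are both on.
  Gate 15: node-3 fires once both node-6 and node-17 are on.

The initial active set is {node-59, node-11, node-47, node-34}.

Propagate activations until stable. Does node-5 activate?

node-5 would need node-38 and node-51 (Gate 2), but node-38 never turns on.

No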